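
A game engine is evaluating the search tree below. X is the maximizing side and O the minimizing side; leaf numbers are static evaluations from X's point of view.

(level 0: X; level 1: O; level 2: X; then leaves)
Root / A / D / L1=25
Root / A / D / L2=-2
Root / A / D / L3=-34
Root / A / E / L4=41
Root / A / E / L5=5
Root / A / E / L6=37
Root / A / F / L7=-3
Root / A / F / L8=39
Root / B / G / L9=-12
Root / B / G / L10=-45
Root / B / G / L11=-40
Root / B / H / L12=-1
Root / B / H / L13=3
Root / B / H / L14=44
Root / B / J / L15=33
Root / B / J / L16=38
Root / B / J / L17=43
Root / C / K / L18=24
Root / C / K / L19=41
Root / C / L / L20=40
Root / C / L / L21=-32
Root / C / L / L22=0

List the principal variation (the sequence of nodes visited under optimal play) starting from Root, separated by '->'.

Root -> C -> L -> L20

D (X): max(25, -2, -34) = 25
E (X): max(41, 5, 37) = 41
F (X): max(-3, 39) = 39
A (O): min(25, 41, 39) = 25
G (X): max(-12, -45, -40) = -12
H (X): max(-1, 3, 44) = 44
J (X): max(33, 38, 43) = 43
B (O): min(-12, 44, 43) = -12
K (X): max(24, 41) = 41
L (X): max(40, -32, 0) = 40
C (O): min(41, 40) = 40
Root (X): max(25, -12, 40) = 40
At Root, X picks C (highest: 40).
At C, O picks L (lowest: 40).
At L, X picks L20 (highest: 40).
Terminal value 40.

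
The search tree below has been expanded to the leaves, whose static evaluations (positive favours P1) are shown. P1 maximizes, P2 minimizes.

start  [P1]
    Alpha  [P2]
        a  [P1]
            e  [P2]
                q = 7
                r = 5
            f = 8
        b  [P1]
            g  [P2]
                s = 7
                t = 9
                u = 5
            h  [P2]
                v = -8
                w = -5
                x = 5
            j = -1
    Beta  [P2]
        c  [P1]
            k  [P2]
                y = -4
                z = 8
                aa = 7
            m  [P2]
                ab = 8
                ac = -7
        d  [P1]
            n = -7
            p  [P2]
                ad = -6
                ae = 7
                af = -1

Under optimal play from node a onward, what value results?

8

e (P2): min(7, 5) = 5
a (P1): max(5, 8) = 8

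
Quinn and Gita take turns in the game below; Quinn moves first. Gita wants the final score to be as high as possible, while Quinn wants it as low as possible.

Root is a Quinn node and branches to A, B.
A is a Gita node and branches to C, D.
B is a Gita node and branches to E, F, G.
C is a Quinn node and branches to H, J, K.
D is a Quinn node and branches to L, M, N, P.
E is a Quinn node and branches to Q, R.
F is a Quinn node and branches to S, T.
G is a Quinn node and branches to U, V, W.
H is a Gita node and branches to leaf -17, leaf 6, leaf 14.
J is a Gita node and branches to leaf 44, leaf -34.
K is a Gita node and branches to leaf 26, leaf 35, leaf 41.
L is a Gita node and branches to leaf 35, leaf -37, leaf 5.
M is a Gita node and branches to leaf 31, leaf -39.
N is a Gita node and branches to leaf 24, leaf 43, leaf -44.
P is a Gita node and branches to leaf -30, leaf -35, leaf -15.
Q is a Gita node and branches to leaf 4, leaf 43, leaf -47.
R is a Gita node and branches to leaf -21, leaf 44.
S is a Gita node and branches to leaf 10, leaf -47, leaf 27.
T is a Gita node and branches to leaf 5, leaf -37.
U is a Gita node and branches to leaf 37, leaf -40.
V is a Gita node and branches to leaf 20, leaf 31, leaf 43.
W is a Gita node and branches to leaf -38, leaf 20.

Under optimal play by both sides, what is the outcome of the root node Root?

14

H (Gita): max(-17, 6, 14) = 14
J (Gita): max(44, -34) = 44
K (Gita): max(26, 35, 41) = 41
C (Quinn): min(14, 44, 41) = 14
L (Gita): max(35, -37, 5) = 35
M (Gita): max(31, -39) = 31
N (Gita): max(24, 43, -44) = 43
P (Gita): max(-30, -35, -15) = -15
D (Quinn): min(35, 31, 43, -15) = -15
A (Gita): max(14, -15) = 14
Q (Gita): max(4, 43, -47) = 43
R (Gita): max(-21, 44) = 44
E (Quinn): min(43, 44) = 43
S (Gita): max(10, -47, 27) = 27
T (Gita): max(5, -37) = 5
F (Quinn): min(27, 5) = 5
U (Gita): max(37, -40) = 37
V (Gita): max(20, 31, 43) = 43
W (Gita): max(-38, 20) = 20
G (Quinn): min(37, 43, 20) = 20
B (Gita): max(43, 5, 20) = 43
Root (Quinn): min(14, 43) = 14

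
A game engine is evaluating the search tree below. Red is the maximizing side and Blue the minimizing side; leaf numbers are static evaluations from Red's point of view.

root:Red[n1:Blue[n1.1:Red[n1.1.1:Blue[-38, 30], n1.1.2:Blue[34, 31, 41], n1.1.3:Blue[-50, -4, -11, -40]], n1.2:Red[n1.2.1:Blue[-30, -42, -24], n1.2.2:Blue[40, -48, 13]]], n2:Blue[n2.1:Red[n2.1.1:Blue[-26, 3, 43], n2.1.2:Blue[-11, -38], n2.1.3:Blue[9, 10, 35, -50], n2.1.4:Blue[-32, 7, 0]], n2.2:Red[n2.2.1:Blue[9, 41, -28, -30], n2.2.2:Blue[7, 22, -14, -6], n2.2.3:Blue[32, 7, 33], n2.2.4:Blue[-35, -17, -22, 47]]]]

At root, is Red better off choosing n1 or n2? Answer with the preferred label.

n1.1.1 (Blue): min(-38, 30) = -38
n1.1.2 (Blue): min(34, 31, 41) = 31
n1.1.3 (Blue): min(-50, -4, -11, -40) = -50
n1.1 (Red): max(-38, 31, -50) = 31
n1.2.1 (Blue): min(-30, -42, -24) = -42
n1.2.2 (Blue): min(40, -48, 13) = -48
n1.2 (Red): max(-42, -48) = -42
n1 (Blue): min(31, -42) = -42
n2.1.1 (Blue): min(-26, 3, 43) = -26
n2.1.2 (Blue): min(-11, -38) = -38
n2.1.3 (Blue): min(9, 10, 35, -50) = -50
n2.1.4 (Blue): min(-32, 7, 0) = -32
n2.1 (Red): max(-26, -38, -50, -32) = -26
n2.2.1 (Blue): min(9, 41, -28, -30) = -30
n2.2.2 (Blue): min(7, 22, -14, -6) = -14
n2.2.3 (Blue): min(32, 7, 33) = 7
n2.2.4 (Blue): min(-35, -17, -22, 47) = -35
n2.2 (Red): max(-30, -14, 7, -35) = 7
n2 (Blue): min(-26, 7) = -26
Red prefers the higher value; n1=-42, n2=-26. n2 is better since -26 > -42.

n2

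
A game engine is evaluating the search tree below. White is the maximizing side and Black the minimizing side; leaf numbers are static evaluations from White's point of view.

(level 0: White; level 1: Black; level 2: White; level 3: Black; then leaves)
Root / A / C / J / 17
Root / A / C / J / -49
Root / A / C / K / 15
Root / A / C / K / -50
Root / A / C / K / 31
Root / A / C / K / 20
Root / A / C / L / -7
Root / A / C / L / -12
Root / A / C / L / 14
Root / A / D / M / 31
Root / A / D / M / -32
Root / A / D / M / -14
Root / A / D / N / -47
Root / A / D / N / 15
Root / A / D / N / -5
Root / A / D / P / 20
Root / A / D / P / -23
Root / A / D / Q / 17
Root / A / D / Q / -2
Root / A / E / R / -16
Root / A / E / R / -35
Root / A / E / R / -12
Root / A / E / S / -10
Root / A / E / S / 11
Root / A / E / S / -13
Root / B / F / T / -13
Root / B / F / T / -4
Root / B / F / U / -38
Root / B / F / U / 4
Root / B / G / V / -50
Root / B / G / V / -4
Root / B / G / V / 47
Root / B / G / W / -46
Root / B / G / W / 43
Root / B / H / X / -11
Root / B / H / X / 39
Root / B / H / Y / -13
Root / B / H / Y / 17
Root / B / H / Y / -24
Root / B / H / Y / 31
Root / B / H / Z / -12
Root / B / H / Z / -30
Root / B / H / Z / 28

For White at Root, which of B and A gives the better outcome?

T (Black): min(-13, -4) = -13
U (Black): min(-38, 4) = -38
F (White): max(-13, -38) = -13
V (Black): min(-50, -4, 47) = -50
W (Black): min(-46, 43) = -46
G (White): max(-50, -46) = -46
X (Black): min(-11, 39) = -11
Y (Black): min(-13, 17, -24, 31) = -24
Z (Black): min(-12, -30, 28) = -30
H (White): max(-11, -24, -30) = -11
B (Black): min(-13, -46, -11) = -46
J (Black): min(17, -49) = -49
K (Black): min(15, -50, 31, 20) = -50
L (Black): min(-7, -12, 14) = -12
C (White): max(-49, -50, -12) = -12
M (Black): min(31, -32, -14) = -32
N (Black): min(-47, 15, -5) = -47
P (Black): min(20, -23) = -23
Q (Black): min(17, -2) = -2
D (White): max(-32, -47, -23, -2) = -2
R (Black): min(-16, -35, -12) = -35
S (Black): min(-10, 11, -13) = -13
E (White): max(-35, -13) = -13
A (Black): min(-12, -2, -13) = -13
White prefers the higher value; B=-46, A=-13. A is better since -13 > -46.

A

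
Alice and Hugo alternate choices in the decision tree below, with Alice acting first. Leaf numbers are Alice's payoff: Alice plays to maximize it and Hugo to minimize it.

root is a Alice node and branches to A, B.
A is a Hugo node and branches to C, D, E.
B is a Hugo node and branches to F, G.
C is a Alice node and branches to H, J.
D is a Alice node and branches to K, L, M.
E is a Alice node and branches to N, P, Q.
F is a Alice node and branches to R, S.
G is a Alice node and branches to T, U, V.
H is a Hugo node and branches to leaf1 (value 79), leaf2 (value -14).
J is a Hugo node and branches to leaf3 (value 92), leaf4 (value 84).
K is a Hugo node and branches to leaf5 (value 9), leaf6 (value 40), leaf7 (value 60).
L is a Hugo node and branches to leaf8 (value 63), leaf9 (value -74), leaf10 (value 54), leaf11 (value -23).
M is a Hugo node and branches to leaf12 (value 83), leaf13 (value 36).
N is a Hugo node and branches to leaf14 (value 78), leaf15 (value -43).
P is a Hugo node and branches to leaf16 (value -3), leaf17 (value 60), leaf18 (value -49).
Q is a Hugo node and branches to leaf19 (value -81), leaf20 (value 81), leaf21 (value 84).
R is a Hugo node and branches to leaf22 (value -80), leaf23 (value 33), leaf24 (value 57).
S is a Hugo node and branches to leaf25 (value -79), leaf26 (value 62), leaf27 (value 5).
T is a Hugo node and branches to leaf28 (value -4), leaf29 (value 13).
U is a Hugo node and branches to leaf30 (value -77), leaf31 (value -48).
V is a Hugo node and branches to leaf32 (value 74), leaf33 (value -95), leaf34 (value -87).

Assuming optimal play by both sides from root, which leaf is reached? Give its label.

leaf15

H (Hugo): min(79, -14) = -14
J (Hugo): min(92, 84) = 84
C (Alice): max(-14, 84) = 84
K (Hugo): min(9, 40, 60) = 9
L (Hugo): min(63, -74, 54, -23) = -74
M (Hugo): min(83, 36) = 36
D (Alice): max(9, -74, 36) = 36
N (Hugo): min(78, -43) = -43
P (Hugo): min(-3, 60, -49) = -49
Q (Hugo): min(-81, 81, 84) = -81
E (Alice): max(-43, -49, -81) = -43
A (Hugo): min(84, 36, -43) = -43
R (Hugo): min(-80, 33, 57) = -80
S (Hugo): min(-79, 62, 5) = -79
F (Alice): max(-80, -79) = -79
T (Hugo): min(-4, 13) = -4
U (Hugo): min(-77, -48) = -77
V (Hugo): min(74, -95, -87) = -95
G (Alice): max(-4, -77, -95) = -4
B (Hugo): min(-79, -4) = -79
root (Alice): max(-43, -79) = -43
At root, Alice picks A (highest: -43).
At A, Hugo picks E (lowest: -43).
At E, Alice picks N (highest: -43).
At N, Hugo picks leaf15 (lowest: -43).
Terminal value -43.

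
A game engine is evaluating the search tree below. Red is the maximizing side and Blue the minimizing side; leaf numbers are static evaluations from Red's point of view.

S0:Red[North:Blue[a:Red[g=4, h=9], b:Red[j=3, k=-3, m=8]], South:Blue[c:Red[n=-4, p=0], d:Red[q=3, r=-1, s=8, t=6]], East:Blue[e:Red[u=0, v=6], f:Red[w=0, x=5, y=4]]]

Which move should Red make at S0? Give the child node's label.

North

a (Red): max(4, 9) = 9
b (Red): max(3, -3, 8) = 8
North (Blue): min(9, 8) = 8
c (Red): max(-4, 0) = 0
d (Red): max(3, -1, 8, 6) = 8
South (Blue): min(0, 8) = 0
e (Red): max(0, 6) = 6
f (Red): max(0, 5, 4) = 5
East (Blue): min(6, 5) = 5
S0 (Red): max(8, 0, 5) = 8
Red at S0 wants the highest of {North=8, South=0, East=5}, so chooses North.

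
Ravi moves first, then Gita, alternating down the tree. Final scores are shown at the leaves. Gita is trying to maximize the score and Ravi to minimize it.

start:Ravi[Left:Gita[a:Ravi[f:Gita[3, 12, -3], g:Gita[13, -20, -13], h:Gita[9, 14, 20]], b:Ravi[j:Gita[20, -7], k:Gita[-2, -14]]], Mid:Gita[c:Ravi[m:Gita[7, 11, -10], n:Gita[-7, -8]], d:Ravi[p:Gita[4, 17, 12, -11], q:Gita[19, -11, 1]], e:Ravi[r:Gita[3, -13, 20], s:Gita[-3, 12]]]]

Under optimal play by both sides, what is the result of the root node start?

12

f (Gita): max(3, 12, -3) = 12
g (Gita): max(13, -20, -13) = 13
h (Gita): max(9, 14, 20) = 20
a (Ravi): min(12, 13, 20) = 12
j (Gita): max(20, -7) = 20
k (Gita): max(-2, -14) = -2
b (Ravi): min(20, -2) = -2
Left (Gita): max(12, -2) = 12
m (Gita): max(7, 11, -10) = 11
n (Gita): max(-7, -8) = -7
c (Ravi): min(11, -7) = -7
p (Gita): max(4, 17, 12, -11) = 17
q (Gita): max(19, -11, 1) = 19
d (Ravi): min(17, 19) = 17
r (Gita): max(3, -13, 20) = 20
s (Gita): max(-3, 12) = 12
e (Ravi): min(20, 12) = 12
Mid (Gita): max(-7, 17, 12) = 17
start (Ravi): min(12, 17) = 12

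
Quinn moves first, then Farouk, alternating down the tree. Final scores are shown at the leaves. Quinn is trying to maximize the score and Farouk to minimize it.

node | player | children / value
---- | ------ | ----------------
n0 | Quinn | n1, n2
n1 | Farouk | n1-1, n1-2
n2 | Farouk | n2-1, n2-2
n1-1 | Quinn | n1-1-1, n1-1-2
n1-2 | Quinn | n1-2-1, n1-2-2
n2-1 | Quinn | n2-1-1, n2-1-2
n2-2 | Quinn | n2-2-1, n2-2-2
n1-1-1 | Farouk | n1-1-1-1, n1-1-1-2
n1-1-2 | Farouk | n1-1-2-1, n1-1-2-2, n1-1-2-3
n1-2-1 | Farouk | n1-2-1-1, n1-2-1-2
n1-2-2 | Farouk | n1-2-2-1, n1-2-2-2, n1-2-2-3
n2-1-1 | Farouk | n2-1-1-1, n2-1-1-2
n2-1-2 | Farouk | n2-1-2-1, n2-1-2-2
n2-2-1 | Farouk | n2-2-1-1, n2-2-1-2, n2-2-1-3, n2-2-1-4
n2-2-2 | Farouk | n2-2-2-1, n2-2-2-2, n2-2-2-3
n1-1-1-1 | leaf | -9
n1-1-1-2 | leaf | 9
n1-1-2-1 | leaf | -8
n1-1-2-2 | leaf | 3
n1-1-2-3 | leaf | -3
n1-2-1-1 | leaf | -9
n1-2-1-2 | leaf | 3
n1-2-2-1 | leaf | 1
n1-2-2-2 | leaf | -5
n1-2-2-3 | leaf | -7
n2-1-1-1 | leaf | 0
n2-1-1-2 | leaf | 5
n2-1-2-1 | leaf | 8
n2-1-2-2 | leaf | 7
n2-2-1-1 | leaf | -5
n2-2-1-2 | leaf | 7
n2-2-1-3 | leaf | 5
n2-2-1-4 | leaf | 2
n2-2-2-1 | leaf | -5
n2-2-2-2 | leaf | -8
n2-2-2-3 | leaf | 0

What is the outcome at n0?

n1-1-1 (Farouk): min(-9, 9) = -9
n1-1-2 (Farouk): min(-8, 3, -3) = -8
n1-1 (Quinn): max(-9, -8) = -8
n1-2-1 (Farouk): min(-9, 3) = -9
n1-2-2 (Farouk): min(1, -5, -7) = -7
n1-2 (Quinn): max(-9, -7) = -7
n1 (Farouk): min(-8, -7) = -8
n2-1-1 (Farouk): min(0, 5) = 0
n2-1-2 (Farouk): min(8, 7) = 7
n2-1 (Quinn): max(0, 7) = 7
n2-2-1 (Farouk): min(-5, 7, 5, 2) = -5
n2-2-2 (Farouk): min(-5, -8, 0) = -8
n2-2 (Quinn): max(-5, -8) = -5
n2 (Farouk): min(7, -5) = -5
n0 (Quinn): max(-8, -5) = -5

-5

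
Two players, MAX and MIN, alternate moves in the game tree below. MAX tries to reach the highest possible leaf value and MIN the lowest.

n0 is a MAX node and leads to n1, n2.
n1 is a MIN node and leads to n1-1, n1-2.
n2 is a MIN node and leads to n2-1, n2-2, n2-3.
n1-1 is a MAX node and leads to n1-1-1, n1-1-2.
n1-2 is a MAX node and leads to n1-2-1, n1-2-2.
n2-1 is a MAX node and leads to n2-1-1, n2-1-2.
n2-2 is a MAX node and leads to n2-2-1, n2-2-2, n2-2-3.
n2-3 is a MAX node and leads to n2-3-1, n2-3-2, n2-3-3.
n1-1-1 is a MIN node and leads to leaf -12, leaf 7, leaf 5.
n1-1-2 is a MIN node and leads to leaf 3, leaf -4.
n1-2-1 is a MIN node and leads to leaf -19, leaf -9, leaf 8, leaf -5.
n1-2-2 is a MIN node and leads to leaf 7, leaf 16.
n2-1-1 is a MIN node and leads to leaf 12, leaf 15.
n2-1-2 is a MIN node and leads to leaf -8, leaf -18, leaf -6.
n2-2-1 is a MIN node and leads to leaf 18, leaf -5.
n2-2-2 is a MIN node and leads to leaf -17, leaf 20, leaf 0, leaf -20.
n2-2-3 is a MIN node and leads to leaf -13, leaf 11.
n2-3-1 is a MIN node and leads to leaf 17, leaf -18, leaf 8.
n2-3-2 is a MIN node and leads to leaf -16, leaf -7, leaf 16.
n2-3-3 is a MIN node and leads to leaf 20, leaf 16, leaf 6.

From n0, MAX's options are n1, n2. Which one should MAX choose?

n1-1-1 (MIN): min(-12, 7, 5) = -12
n1-1-2 (MIN): min(3, -4) = -4
n1-1 (MAX): max(-12, -4) = -4
n1-2-1 (MIN): min(-19, -9, 8, -5) = -19
n1-2-2 (MIN): min(7, 16) = 7
n1-2 (MAX): max(-19, 7) = 7
n1 (MIN): min(-4, 7) = -4
n2-1-1 (MIN): min(12, 15) = 12
n2-1-2 (MIN): min(-8, -18, -6) = -18
n2-1 (MAX): max(12, -18) = 12
n2-2-1 (MIN): min(18, -5) = -5
n2-2-2 (MIN): min(-17, 20, 0, -20) = -20
n2-2-3 (MIN): min(-13, 11) = -13
n2-2 (MAX): max(-5, -20, -13) = -5
n2-3-1 (MIN): min(17, -18, 8) = -18
n2-3-2 (MIN): min(-16, -7, 16) = -16
n2-3-3 (MIN): min(20, 16, 6) = 6
n2-3 (MAX): max(-18, -16, 6) = 6
n2 (MIN): min(12, -5, 6) = -5
n0 (MAX): max(-4, -5) = -4
MAX at n0 wants the highest of {n1=-4, n2=-5}, so chooses n1.

n1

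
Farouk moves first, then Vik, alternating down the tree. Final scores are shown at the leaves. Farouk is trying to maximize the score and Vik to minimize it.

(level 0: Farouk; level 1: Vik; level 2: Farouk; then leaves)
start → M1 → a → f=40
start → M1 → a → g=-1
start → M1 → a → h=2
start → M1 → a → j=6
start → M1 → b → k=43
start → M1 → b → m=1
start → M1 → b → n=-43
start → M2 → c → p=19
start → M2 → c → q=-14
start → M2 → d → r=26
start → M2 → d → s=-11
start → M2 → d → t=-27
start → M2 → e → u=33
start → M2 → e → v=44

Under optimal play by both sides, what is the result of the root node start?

40

a (Farouk): max(40, -1, 2, 6) = 40
b (Farouk): max(43, 1, -43) = 43
M1 (Vik): min(40, 43) = 40
c (Farouk): max(19, -14) = 19
d (Farouk): max(26, -11, -27) = 26
e (Farouk): max(33, 44) = 44
M2 (Vik): min(19, 26, 44) = 19
start (Farouk): max(40, 19) = 40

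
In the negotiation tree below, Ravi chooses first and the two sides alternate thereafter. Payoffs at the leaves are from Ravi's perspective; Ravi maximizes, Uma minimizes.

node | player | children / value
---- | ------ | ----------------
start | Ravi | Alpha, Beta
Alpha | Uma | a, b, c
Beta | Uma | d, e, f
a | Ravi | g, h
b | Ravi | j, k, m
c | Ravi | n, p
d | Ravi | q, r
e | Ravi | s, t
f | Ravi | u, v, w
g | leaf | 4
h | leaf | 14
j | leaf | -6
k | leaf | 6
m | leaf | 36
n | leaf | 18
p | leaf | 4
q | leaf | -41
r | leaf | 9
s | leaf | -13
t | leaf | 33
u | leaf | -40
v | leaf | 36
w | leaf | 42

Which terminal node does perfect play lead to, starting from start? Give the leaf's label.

a (Ravi): max(4, 14) = 14
b (Ravi): max(-6, 6, 36) = 36
c (Ravi): max(18, 4) = 18
Alpha (Uma): min(14, 36, 18) = 14
d (Ravi): max(-41, 9) = 9
e (Ravi): max(-13, 33) = 33
f (Ravi): max(-40, 36, 42) = 42
Beta (Uma): min(9, 33, 42) = 9
start (Ravi): max(14, 9) = 14
At start, Ravi picks Alpha (highest: 14).
At Alpha, Uma picks a (lowest: 14).
At a, Ravi picks h (highest: 14).
Terminal value 14.

h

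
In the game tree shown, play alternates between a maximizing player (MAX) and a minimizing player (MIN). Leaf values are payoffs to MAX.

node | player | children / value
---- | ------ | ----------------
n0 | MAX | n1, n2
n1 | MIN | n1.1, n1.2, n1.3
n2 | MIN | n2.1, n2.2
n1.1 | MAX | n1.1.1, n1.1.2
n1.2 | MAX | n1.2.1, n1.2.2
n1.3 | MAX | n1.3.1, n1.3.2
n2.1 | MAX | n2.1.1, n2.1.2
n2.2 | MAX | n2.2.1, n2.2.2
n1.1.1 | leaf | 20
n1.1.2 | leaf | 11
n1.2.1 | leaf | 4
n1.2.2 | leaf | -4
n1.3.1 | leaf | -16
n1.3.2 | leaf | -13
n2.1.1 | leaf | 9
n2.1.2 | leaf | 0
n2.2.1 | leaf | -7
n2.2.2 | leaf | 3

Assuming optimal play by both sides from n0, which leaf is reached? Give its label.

n2.2.2

n1.1 (MAX): max(20, 11) = 20
n1.2 (MAX): max(4, -4) = 4
n1.3 (MAX): max(-16, -13) = -13
n1 (MIN): min(20, 4, -13) = -13
n2.1 (MAX): max(9, 0) = 9
n2.2 (MAX): max(-7, 3) = 3
n2 (MIN): min(9, 3) = 3
n0 (MAX): max(-13, 3) = 3
At n0, MAX picks n2 (highest: 3).
At n2, MIN picks n2.2 (lowest: 3).
At n2.2, MAX picks n2.2.2 (highest: 3).
Terminal value 3.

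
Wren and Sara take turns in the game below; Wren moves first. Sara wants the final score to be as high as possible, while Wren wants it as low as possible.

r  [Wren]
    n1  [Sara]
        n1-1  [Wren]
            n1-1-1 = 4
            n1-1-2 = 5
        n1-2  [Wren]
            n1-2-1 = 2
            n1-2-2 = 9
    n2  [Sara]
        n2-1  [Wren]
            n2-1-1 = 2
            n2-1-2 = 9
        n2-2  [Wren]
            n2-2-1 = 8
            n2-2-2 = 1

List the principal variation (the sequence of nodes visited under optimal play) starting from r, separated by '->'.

r -> n2 -> n2-1 -> n2-1-1

n1-1 (Wren): min(4, 5) = 4
n1-2 (Wren): min(2, 9) = 2
n1 (Sara): max(4, 2) = 4
n2-1 (Wren): min(2, 9) = 2
n2-2 (Wren): min(8, 1) = 1
n2 (Sara): max(2, 1) = 2
r (Wren): min(4, 2) = 2
At r, Wren picks n2 (lowest: 2).
At n2, Sara picks n2-1 (highest: 2).
At n2-1, Wren picks n2-1-1 (lowest: 2).
Terminal value 2.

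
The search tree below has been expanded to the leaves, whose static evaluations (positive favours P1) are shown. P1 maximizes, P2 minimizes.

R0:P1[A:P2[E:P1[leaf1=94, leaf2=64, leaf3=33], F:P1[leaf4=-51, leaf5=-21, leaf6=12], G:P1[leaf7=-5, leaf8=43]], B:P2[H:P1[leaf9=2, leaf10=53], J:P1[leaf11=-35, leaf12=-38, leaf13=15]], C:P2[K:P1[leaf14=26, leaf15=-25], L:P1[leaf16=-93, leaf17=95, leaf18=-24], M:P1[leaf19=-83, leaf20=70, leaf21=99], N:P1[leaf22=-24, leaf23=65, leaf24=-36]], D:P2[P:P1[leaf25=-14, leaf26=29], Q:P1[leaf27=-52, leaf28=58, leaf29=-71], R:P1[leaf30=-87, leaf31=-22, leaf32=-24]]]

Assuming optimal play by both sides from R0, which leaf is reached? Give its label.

E (P1): max(94, 64, 33) = 94
F (P1): max(-51, -21, 12) = 12
G (P1): max(-5, 43) = 43
A (P2): min(94, 12, 43) = 12
H (P1): max(2, 53) = 53
J (P1): max(-35, -38, 15) = 15
B (P2): min(53, 15) = 15
K (P1): max(26, -25) = 26
L (P1): max(-93, 95, -24) = 95
M (P1): max(-83, 70, 99) = 99
N (P1): max(-24, 65, -36) = 65
C (P2): min(26, 95, 99, 65) = 26
P (P1): max(-14, 29) = 29
Q (P1): max(-52, 58, -71) = 58
R (P1): max(-87, -22, -24) = -22
D (P2): min(29, 58, -22) = -22
R0 (P1): max(12, 15, 26, -22) = 26
At R0, P1 picks C (highest: 26).
At C, P2 picks K (lowest: 26).
At K, P1 picks leaf14 (highest: 26).
Terminal value 26.

leaf14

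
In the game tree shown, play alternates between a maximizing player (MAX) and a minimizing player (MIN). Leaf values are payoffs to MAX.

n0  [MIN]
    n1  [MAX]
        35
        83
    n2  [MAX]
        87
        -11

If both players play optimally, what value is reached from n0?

83

n1 (MAX): max(35, 83) = 83
n2 (MAX): max(87, -11) = 87
n0 (MIN): min(83, 87) = 83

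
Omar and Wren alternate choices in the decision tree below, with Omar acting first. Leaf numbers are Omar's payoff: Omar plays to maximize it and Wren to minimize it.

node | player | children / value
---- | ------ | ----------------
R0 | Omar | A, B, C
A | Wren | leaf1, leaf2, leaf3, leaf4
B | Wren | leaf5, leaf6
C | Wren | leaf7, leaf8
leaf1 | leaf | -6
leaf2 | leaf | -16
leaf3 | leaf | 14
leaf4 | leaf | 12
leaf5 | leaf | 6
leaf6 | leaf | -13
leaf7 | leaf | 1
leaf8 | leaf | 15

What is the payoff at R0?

1

A (Wren): min(-6, -16, 14, 12) = -16
B (Wren): min(6, -13) = -13
C (Wren): min(1, 15) = 1
R0 (Omar): max(-16, -13, 1) = 1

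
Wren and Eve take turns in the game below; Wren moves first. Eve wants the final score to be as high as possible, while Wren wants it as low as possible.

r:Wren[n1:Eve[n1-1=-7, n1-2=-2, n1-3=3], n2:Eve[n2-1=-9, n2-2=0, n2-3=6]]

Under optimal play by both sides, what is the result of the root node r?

3

n1 (Eve): max(-7, -2, 3) = 3
n2 (Eve): max(-9, 0, 6) = 6
r (Wren): min(3, 6) = 3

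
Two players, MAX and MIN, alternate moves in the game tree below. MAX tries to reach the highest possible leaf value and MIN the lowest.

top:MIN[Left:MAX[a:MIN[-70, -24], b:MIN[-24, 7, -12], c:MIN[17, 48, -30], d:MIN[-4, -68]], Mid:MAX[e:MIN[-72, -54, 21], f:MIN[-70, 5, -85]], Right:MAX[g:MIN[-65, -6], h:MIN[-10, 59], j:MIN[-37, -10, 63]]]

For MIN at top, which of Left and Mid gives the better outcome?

a (MIN): min(-70, -24) = -70
b (MIN): min(-24, 7, -12) = -24
c (MIN): min(17, 48, -30) = -30
d (MIN): min(-4, -68) = -68
Left (MAX): max(-70, -24, -30, -68) = -24
e (MIN): min(-72, -54, 21) = -72
f (MIN): min(-70, 5, -85) = -85
Mid (MAX): max(-72, -85) = -72
MIN prefers the lower value; Left=-24, Mid=-72. Mid is better since -72 < -24.

Mid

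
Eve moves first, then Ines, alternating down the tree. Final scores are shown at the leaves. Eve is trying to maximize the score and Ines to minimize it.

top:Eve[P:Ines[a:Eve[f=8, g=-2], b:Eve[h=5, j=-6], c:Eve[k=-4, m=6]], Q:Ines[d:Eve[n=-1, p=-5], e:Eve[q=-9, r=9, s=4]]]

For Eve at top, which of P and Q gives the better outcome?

P

a (Eve): max(8, -2) = 8
b (Eve): max(5, -6) = 5
c (Eve): max(-4, 6) = 6
P (Ines): min(8, 5, 6) = 5
d (Eve): max(-1, -5) = -1
e (Eve): max(-9, 9, 4) = 9
Q (Ines): min(-1, 9) = -1
Eve prefers the higher value; P=5, Q=-1. P is better since 5 > -1.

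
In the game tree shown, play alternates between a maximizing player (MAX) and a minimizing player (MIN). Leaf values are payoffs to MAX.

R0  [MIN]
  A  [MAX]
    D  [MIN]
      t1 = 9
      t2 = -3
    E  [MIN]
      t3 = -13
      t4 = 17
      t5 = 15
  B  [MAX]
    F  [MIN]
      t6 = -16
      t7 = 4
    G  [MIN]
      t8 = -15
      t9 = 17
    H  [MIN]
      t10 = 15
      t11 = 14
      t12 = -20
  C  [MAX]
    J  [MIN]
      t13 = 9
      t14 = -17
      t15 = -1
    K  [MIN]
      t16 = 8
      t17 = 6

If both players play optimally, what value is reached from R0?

-15

D (MIN): min(9, -3) = -3
E (MIN): min(-13, 17, 15) = -13
A (MAX): max(-3, -13) = -3
F (MIN): min(-16, 4) = -16
G (MIN): min(-15, 17) = -15
H (MIN): min(15, 14, -20) = -20
B (MAX): max(-16, -15, -20) = -15
J (MIN): min(9, -17, -1) = -17
K (MIN): min(8, 6) = 6
C (MAX): max(-17, 6) = 6
R0 (MIN): min(-3, -15, 6) = -15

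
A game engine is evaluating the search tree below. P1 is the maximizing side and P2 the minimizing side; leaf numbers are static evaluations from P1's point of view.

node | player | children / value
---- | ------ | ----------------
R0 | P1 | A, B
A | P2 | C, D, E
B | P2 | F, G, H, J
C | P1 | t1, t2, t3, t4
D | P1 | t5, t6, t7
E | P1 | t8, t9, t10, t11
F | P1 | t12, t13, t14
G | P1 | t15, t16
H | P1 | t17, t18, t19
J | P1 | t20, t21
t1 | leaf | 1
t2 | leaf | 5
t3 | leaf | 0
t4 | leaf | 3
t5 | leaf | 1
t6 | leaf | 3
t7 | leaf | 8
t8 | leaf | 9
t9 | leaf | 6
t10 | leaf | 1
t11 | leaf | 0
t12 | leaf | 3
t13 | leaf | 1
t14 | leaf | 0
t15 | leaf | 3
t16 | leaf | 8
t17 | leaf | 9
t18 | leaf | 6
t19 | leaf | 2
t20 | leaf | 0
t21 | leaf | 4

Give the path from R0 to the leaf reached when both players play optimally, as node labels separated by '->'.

C (P1): max(1, 5, 0, 3) = 5
D (P1): max(1, 3, 8) = 8
E (P1): max(9, 6, 1, 0) = 9
A (P2): min(5, 8, 9) = 5
F (P1): max(3, 1, 0) = 3
G (P1): max(3, 8) = 8
H (P1): max(9, 6, 2) = 9
J (P1): max(0, 4) = 4
B (P2): min(3, 8, 9, 4) = 3
R0 (P1): max(5, 3) = 5
At R0, P1 picks A (highest: 5).
At A, P2 picks C (lowest: 5).
At C, P1 picks t2 (highest: 5).
Terminal value 5.

R0 -> A -> C -> t2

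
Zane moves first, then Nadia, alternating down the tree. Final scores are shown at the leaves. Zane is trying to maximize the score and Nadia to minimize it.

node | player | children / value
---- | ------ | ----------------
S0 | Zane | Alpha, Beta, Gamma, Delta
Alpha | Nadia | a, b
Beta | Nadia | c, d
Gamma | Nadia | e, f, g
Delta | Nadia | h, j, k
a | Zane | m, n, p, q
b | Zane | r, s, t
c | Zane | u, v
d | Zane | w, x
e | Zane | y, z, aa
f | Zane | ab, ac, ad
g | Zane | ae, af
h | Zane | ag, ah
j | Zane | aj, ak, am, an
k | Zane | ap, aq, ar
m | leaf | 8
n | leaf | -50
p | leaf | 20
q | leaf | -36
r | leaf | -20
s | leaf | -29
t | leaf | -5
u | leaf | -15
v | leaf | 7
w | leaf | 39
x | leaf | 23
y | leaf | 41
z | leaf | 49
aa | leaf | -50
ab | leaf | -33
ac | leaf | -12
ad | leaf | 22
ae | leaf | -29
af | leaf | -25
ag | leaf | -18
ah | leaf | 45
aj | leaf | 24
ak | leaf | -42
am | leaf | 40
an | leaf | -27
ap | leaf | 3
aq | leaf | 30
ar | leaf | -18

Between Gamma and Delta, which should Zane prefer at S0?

Delta

e (Zane): max(41, 49, -50) = 49
f (Zane): max(-33, -12, 22) = 22
g (Zane): max(-29, -25) = -25
Gamma (Nadia): min(49, 22, -25) = -25
h (Zane): max(-18, 45) = 45
j (Zane): max(24, -42, 40, -27) = 40
k (Zane): max(3, 30, -18) = 30
Delta (Nadia): min(45, 40, 30) = 30
Zane prefers the higher value; Gamma=-25, Delta=30. Delta is better since 30 > -25.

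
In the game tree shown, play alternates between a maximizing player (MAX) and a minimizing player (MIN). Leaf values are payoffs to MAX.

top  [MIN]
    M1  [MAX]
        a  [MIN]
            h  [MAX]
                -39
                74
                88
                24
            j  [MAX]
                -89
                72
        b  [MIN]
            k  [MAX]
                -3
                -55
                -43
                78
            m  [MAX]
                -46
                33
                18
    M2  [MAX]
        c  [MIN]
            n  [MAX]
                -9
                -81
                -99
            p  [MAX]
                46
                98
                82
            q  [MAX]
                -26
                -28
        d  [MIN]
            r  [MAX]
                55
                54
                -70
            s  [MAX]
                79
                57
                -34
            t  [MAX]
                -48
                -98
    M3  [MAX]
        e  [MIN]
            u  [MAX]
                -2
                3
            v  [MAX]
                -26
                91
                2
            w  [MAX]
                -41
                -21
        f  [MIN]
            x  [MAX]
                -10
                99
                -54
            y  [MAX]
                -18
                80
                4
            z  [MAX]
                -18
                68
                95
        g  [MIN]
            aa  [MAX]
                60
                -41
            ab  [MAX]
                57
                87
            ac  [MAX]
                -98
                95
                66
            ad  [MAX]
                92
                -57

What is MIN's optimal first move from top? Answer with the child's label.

M2

h (MAX): max(-39, 74, 88, 24) = 88
j (MAX): max(-89, 72) = 72
a (MIN): min(88, 72) = 72
k (MAX): max(-3, -55, -43, 78) = 78
m (MAX): max(-46, 33, 18) = 33
b (MIN): min(78, 33) = 33
M1 (MAX): max(72, 33) = 72
n (MAX): max(-9, -81, -99) = -9
p (MAX): max(46, 98, 82) = 98
q (MAX): max(-26, -28) = -26
c (MIN): min(-9, 98, -26) = -26
r (MAX): max(55, 54, -70) = 55
s (MAX): max(79, 57, -34) = 79
t (MAX): max(-48, -98) = -48
d (MIN): min(55, 79, -48) = -48
M2 (MAX): max(-26, -48) = -26
u (MAX): max(-2, 3) = 3
v (MAX): max(-26, 91, 2) = 91
w (MAX): max(-41, -21) = -21
e (MIN): min(3, 91, -21) = -21
x (MAX): max(-10, 99, -54) = 99
y (MAX): max(-18, 80, 4) = 80
z (MAX): max(-18, 68, 95) = 95
f (MIN): min(99, 80, 95) = 80
aa (MAX): max(60, -41) = 60
ab (MAX): max(57, 87) = 87
ac (MAX): max(-98, 95, 66) = 95
ad (MAX): max(92, -57) = 92
g (MIN): min(60, 87, 95, 92) = 60
M3 (MAX): max(-21, 80, 60) = 80
top (MIN): min(72, -26, 80) = -26
MIN at top wants the lowest of {M1=72, M2=-26, M3=80}, so chooses M2.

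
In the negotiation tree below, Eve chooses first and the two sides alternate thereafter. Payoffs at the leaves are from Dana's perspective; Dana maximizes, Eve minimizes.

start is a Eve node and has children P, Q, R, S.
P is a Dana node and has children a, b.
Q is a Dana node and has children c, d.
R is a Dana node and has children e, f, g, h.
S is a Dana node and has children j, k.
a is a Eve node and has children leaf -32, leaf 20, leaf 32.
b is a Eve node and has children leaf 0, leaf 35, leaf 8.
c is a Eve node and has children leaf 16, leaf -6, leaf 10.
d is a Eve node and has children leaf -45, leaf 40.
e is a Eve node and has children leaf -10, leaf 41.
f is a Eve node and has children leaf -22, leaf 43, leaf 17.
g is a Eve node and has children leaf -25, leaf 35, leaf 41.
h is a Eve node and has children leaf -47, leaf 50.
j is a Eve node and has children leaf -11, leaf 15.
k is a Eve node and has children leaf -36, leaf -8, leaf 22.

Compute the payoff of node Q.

-6

c (Eve): min(16, -6, 10) = -6
d (Eve): min(-45, 40) = -45
Q (Dana): max(-6, -45) = -6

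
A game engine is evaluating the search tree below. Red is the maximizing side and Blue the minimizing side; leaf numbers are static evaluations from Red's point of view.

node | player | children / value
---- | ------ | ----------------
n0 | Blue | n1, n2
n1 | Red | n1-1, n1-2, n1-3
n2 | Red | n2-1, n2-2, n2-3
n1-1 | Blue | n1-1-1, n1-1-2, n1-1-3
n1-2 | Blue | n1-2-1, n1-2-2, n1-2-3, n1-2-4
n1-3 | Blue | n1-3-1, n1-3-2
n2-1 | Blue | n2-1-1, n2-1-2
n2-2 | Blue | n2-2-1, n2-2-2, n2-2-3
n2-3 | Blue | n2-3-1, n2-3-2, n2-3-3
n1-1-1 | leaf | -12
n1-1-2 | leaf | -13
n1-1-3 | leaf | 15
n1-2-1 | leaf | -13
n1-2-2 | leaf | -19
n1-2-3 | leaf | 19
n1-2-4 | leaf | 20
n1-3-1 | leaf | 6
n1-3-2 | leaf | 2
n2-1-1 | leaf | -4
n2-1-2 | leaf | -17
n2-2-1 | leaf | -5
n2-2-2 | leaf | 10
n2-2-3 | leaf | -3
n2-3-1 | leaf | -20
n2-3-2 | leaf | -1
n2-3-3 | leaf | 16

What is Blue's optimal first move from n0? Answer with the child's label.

n2

n1-1 (Blue): min(-12, -13, 15) = -13
n1-2 (Blue): min(-13, -19, 19, 20) = -19
n1-3 (Blue): min(6, 2) = 2
n1 (Red): max(-13, -19, 2) = 2
n2-1 (Blue): min(-4, -17) = -17
n2-2 (Blue): min(-5, 10, -3) = -5
n2-3 (Blue): min(-20, -1, 16) = -20
n2 (Red): max(-17, -5, -20) = -5
n0 (Blue): min(2, -5) = -5
Blue at n0 wants the lowest of {n1=2, n2=-5}, so chooses n2.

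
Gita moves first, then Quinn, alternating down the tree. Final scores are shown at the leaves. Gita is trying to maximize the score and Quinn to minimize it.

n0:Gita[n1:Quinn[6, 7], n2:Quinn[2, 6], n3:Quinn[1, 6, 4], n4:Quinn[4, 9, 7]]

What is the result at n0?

n1 (Quinn): min(6, 7) = 6
n2 (Quinn): min(2, 6) = 2
n3 (Quinn): min(1, 6, 4) = 1
n4 (Quinn): min(4, 9, 7) = 4
n0 (Gita): max(6, 2, 1, 4) = 6

6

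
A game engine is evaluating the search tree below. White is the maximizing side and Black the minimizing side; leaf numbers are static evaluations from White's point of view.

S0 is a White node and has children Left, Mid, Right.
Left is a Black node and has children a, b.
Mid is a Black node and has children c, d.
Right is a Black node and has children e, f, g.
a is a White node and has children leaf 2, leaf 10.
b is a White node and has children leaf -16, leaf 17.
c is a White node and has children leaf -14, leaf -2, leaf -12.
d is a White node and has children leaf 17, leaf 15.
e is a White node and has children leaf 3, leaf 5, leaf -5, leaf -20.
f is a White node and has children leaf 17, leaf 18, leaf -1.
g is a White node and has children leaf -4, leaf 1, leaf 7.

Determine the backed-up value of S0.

10

a (White): max(2, 10) = 10
b (White): max(-16, 17) = 17
Left (Black): min(10, 17) = 10
c (White): max(-14, -2, -12) = -2
d (White): max(17, 15) = 17
Mid (Black): min(-2, 17) = -2
e (White): max(3, 5, -5, -20) = 5
f (White): max(17, 18, -1) = 18
g (White): max(-4, 1, 7) = 7
Right (Black): min(5, 18, 7) = 5
S0 (White): max(10, -2, 5) = 10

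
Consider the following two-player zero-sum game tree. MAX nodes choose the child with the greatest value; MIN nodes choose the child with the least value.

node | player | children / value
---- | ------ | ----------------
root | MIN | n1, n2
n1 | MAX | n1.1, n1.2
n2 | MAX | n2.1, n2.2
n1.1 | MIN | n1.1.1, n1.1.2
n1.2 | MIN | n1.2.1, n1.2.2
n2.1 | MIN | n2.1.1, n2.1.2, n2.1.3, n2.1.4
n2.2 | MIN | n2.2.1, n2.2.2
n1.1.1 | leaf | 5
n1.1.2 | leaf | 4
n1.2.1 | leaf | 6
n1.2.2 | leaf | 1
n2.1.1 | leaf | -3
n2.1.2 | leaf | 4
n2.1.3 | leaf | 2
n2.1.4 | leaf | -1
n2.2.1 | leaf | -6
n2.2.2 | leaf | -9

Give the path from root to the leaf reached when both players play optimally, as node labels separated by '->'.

n1.1 (MIN): min(5, 4) = 4
n1.2 (MIN): min(6, 1) = 1
n1 (MAX): max(4, 1) = 4
n2.1 (MIN): min(-3, 4, 2, -1) = -3
n2.2 (MIN): min(-6, -9) = -9
n2 (MAX): max(-3, -9) = -3
root (MIN): min(4, -3) = -3
At root, MIN picks n2 (lowest: -3).
At n2, MAX picks n2.1 (highest: -3).
At n2.1, MIN picks n2.1.1 (lowest: -3).
Terminal value -3.

root -> n2 -> n2.1 -> n2.1.1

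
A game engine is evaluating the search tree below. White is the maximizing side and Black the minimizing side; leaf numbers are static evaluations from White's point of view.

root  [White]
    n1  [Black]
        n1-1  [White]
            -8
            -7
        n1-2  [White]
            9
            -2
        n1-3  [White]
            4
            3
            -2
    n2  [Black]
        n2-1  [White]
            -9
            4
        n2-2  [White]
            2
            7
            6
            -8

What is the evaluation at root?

n1-1 (White): max(-8, -7) = -7
n1-2 (White): max(9, -2) = 9
n1-3 (White): max(4, 3, -2) = 4
n1 (Black): min(-7, 9, 4) = -7
n2-1 (White): max(-9, 4) = 4
n2-2 (White): max(2, 7, 6, -8) = 7
n2 (Black): min(4, 7) = 4
root (White): max(-7, 4) = 4

4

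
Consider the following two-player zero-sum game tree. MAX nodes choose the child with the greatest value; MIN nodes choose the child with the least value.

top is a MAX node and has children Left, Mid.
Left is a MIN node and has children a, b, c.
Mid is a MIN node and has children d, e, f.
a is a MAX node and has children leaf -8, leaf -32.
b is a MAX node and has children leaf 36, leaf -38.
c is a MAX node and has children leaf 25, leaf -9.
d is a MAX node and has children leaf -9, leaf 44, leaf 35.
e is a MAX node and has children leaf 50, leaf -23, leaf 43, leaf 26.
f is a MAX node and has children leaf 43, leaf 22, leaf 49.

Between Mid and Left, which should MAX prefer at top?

Mid

d (MAX): max(-9, 44, 35) = 44
e (MAX): max(50, -23, 43, 26) = 50
f (MAX): max(43, 22, 49) = 49
Mid (MIN): min(44, 50, 49) = 44
a (MAX): max(-8, -32) = -8
b (MAX): max(36, -38) = 36
c (MAX): max(25, -9) = 25
Left (MIN): min(-8, 36, 25) = -8
MAX prefers the higher value; Mid=44, Left=-8. Mid is better since 44 > -8.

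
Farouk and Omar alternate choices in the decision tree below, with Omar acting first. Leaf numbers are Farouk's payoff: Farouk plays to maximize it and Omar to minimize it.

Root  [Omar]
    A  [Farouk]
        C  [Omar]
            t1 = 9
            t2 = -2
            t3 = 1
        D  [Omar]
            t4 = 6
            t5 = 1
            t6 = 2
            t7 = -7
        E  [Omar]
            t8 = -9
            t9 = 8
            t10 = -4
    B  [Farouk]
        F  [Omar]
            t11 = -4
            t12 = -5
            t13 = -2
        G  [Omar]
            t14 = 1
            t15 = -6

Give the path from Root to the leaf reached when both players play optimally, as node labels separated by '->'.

Root -> B -> F -> t12

C (Omar): min(9, -2, 1) = -2
D (Omar): min(6, 1, 2, -7) = -7
E (Omar): min(-9, 8, -4) = -9
A (Farouk): max(-2, -7, -9) = -2
F (Omar): min(-4, -5, -2) = -5
G (Omar): min(1, -6) = -6
B (Farouk): max(-5, -6) = -5
Root (Omar): min(-2, -5) = -5
At Root, Omar picks B (lowest: -5).
At B, Farouk picks F (highest: -5).
At F, Omar picks t12 (lowest: -5).
Terminal value -5.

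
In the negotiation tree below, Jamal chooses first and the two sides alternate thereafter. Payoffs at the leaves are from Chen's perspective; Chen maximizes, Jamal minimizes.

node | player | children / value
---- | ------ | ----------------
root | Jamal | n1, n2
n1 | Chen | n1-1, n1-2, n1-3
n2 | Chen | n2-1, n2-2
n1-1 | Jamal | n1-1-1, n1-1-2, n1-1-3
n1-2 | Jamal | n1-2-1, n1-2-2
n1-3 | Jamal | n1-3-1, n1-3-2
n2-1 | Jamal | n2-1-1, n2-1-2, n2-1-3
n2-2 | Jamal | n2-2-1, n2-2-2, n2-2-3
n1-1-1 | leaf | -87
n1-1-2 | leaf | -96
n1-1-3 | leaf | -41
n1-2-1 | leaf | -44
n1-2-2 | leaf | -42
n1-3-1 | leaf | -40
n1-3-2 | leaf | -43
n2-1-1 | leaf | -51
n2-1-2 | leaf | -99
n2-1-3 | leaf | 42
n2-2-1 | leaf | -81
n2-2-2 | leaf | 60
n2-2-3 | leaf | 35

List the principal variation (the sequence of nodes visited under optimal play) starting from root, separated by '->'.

root -> n2 -> n2-2 -> n2-2-1

n1-1 (Jamal): min(-87, -96, -41) = -96
n1-2 (Jamal): min(-44, -42) = -44
n1-3 (Jamal): min(-40, -43) = -43
n1 (Chen): max(-96, -44, -43) = -43
n2-1 (Jamal): min(-51, -99, 42) = -99
n2-2 (Jamal): min(-81, 60, 35) = -81
n2 (Chen): max(-99, -81) = -81
root (Jamal): min(-43, -81) = -81
At root, Jamal picks n2 (lowest: -81).
At n2, Chen picks n2-2 (highest: -81).
At n2-2, Jamal picks n2-2-1 (lowest: -81).
Terminal value -81.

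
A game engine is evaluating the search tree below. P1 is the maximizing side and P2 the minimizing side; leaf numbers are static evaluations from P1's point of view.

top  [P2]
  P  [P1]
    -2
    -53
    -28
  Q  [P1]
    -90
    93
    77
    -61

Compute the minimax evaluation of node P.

P (P1): max(-2, -53, -28) = -2

-2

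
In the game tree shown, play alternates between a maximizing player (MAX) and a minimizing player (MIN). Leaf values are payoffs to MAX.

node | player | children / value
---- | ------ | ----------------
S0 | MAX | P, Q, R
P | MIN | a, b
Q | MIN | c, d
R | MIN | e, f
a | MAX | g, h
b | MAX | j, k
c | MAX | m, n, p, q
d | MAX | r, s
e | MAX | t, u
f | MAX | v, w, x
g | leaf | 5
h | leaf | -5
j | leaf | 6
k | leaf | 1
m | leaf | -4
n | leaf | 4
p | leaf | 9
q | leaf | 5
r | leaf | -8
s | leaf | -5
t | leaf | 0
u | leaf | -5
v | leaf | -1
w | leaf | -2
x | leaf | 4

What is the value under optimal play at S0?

5

a (MAX): max(5, -5) = 5
b (MAX): max(6, 1) = 6
P (MIN): min(5, 6) = 5
c (MAX): max(-4, 4, 9, 5) = 9
d (MAX): max(-8, -5) = -5
Q (MIN): min(9, -5) = -5
e (MAX): max(0, -5) = 0
f (MAX): max(-1, -2, 4) = 4
R (MIN): min(0, 4) = 0
S0 (MAX): max(5, -5, 0) = 5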